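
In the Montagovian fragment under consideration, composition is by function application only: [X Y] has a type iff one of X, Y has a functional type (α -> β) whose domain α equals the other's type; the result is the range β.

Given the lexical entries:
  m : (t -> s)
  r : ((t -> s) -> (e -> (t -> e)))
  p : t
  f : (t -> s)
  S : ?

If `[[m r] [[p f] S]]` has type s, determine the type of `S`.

(s -> ((e -> (t -> e)) -> s))

[[m r] [[p f] S]] is required to be s. [m r] : (e -> (t -> e)) cannot yield s as functor, so [[p f] S] : ((e -> (t -> e)) -> s).
[[p f] S] is required to be ((e -> (t -> e)) -> s). [p f] : s cannot yield ((e -> (t -> e)) -> s) as functor, so S : (s -> ((e -> (t -> e)) -> s)).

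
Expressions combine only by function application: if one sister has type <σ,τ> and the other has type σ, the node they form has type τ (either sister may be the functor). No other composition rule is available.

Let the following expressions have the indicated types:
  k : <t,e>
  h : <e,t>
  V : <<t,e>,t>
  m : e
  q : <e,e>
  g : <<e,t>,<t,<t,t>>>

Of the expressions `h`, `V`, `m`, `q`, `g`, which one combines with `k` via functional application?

h : <e,t> — does not combine with k.
V — combines: V : <<t,e>,t> takes k : <t,e> as argument, giving t.
m : e — does not combine with k.
q : <e,e> — does not combine with k.
g : <<e,t>,<t,<t,t>>> — does not combine with k.

V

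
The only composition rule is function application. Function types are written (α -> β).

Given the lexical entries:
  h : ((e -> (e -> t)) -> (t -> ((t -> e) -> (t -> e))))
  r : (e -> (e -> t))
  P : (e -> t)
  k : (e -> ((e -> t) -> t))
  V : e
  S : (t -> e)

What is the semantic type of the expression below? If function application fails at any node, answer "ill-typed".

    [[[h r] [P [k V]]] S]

[h r]: ((e -> (e -> t)) -> (t -> ((t -> e) -> (t -> e)))) applied to (e -> (e -> t)) yields (t -> ((t -> e) -> (t -> e))).
[k V]: (e -> ((e -> t) -> t)) applied to e yields ((e -> t) -> t).
[P [k V]]: ((e -> t) -> t) applied to (e -> t) yields t.
[[h r] [P [k V]]]: (t -> ((t -> e) -> (t -> e))) applied to t yields ((t -> e) -> (t -> e)).
[[[h r] [P [k V]]] S]: ((t -> e) -> (t -> e)) applied to (t -> e) yields (t -> e).

(t -> e)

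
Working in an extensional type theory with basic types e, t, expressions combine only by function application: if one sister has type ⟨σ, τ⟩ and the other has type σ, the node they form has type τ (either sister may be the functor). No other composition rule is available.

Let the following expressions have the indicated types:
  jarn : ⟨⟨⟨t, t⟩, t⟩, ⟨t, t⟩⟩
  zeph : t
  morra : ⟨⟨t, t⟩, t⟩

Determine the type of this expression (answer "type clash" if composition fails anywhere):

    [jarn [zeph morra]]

type clash

[zeph morra]: t and ⟨⟨t, t⟩, t⟩ cannot combine by function application — type clash.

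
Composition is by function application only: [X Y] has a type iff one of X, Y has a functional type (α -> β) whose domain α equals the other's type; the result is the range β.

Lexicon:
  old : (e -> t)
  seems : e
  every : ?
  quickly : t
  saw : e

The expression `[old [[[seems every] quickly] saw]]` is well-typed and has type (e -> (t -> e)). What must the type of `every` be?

For [old [[[seems every] quickly] saw]] to have type (e -> (t -> e)) with old of type (e -> t), [[[seems every] quickly] saw] must be the function: [[[seems every] quickly] saw] : ((e -> t) -> (e -> (t -> e))).
For [[[seems every] quickly] saw] to have type ((e -> t) -> (e -> (t -> e))) with saw of type e, [[seems every] quickly] must be the function: [[seems every] quickly] : (e -> ((e -> t) -> (e -> (t -> e)))).
For [[seems every] quickly] to have type (e -> ((e -> t) -> (e -> (t -> e)))) with quickly of type t, [seems every] must be the function: [seems every] : (t -> (e -> ((e -> t) -> (e -> (t -> e))))).
For [seems every] to have type (t -> (e -> ((e -> t) -> (e -> (t -> e))))) with seems of type e, every must be the function: every : (e -> (t -> (e -> ((e -> t) -> (e -> (t -> e)))))).

(e -> (t -> (e -> ((e -> t) -> (e -> (t -> e))))))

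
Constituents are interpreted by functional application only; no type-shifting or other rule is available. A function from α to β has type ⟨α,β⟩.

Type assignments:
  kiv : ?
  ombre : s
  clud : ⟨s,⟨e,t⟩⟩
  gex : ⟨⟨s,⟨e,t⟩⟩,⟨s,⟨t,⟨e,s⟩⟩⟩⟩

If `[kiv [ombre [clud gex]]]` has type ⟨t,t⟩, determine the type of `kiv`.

For [kiv [ombre [clud gex]]] to have type ⟨t,t⟩ with [ombre [clud gex]] of type ⟨t,⟨e,s⟩⟩, kiv must be the function: kiv : ⟨⟨t,⟨e,s⟩⟩,⟨t,t⟩⟩.

⟨⟨t,⟨e,s⟩⟩,⟨t,t⟩⟩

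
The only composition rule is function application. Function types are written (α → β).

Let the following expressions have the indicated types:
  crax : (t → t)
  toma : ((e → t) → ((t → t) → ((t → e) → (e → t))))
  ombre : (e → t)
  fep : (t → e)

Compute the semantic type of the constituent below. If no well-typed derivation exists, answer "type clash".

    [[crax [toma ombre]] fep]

(e → t)

[toma ombre]: functor toma : ((e → t) → ((t → t) → ((t → e) → (e → t)))), argument ombre : (e → t); result ((t → t) → ((t → e) → (e → t))).
[crax [toma ombre]]: functor [toma ombre] : ((t → t) → ((t → e) → (e → t))), argument crax : (t → t); result ((t → e) → (e → t)).
[[crax [toma ombre]] fep]: functor [crax [toma ombre]] : ((t → e) → (e → t)), argument fep : (t → e); result (e → t).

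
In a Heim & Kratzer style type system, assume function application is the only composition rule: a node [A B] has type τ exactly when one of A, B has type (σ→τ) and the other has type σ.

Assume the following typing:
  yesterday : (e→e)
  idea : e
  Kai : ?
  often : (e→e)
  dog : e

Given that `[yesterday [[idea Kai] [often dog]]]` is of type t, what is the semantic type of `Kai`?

At [yesterday [[idea Kai] [often dog]]] (required: t): yesterday is (e→e), which is not a function with range t; hence [[idea Kai] [often dog]] is the functor — type ((e→e)→t).
At [[idea Kai] [often dog]] (required: ((e→e)→t)): [often dog] is e, which is not a function with range ((e→e)→t); hence [idea Kai] is the functor — type (e→((e→e)→t)).
At [idea Kai] (required: (e→((e→e)→t))): idea is e, which is not a function with range (e→((e→e)→t)); hence Kai is the functor — type (e→(e→((e→e)→t))).

(e→(e→((e→e)→t)))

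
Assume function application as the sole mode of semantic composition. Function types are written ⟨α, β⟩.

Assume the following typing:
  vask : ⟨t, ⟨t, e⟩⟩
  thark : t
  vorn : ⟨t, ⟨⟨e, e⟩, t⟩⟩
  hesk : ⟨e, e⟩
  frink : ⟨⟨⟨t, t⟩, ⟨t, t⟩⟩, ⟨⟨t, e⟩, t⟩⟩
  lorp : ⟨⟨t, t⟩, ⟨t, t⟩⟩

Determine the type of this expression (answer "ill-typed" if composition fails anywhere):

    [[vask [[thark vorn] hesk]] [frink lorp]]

[thark vorn]: vorn is ⟨t, ⟨⟨e, e⟩, t⟩⟩, thark is t; result ⟨⟨e, e⟩, t⟩.
[[thark vorn] hesk]: [thark vorn] is ⟨⟨e, e⟩, t⟩, hesk is ⟨e, e⟩; result t.
[vask [[thark vorn] hesk]]: vask is ⟨t, ⟨t, e⟩⟩, [[thark vorn] hesk] is t; result ⟨t, e⟩.
[frink lorp]: frink is ⟨⟨⟨t, t⟩, ⟨t, t⟩⟩, ⟨⟨t, e⟩, t⟩⟩, lorp is ⟨⟨t, t⟩, ⟨t, t⟩⟩; result ⟨⟨t, e⟩, t⟩.
[[vask [[thark vorn] hesk]] [frink lorp]]: [frink lorp] is ⟨⟨t, e⟩, t⟩, [vask [[thark vorn] hesk]] is ⟨t, e⟩; result t.

t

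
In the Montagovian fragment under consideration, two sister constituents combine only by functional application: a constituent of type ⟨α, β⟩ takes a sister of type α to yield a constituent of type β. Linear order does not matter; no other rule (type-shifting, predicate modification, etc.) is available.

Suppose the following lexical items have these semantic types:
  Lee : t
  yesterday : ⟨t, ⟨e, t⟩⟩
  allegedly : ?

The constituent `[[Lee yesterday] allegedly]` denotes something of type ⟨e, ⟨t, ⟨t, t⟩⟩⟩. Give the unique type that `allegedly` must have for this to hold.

⟨⟨e, t⟩, ⟨e, ⟨t, ⟨t, t⟩⟩⟩⟩

For [[Lee yesterday] allegedly] to have type ⟨e, ⟨t, ⟨t, t⟩⟩⟩ with [Lee yesterday] of type ⟨e, t⟩, allegedly must be the function: allegedly : ⟨⟨e, t⟩, ⟨e, ⟨t, ⟨t, t⟩⟩⟩⟩.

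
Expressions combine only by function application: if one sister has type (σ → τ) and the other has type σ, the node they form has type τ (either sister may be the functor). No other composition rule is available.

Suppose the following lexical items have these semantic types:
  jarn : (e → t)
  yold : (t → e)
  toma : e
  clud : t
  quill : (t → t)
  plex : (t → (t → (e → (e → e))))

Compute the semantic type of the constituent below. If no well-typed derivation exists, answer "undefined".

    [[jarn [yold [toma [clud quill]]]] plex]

[clud quill]: (t → t) applied to t yields t.
At [toma [clud quill]]: neither e nor t can take the other as argument; the node is ill-typed.

undefined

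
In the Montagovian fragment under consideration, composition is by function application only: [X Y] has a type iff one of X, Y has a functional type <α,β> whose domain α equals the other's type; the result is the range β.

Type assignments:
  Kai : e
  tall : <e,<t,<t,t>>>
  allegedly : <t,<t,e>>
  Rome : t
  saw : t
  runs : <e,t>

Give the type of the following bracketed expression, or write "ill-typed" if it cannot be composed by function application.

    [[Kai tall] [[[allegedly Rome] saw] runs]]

At [Kai tall], tall : <e,<t,<t,t>>> takes Kai : e, giving <t,<t,t>>.
At [allegedly Rome], allegedly : <t,<t,e>> takes Rome : t, giving <t,e>.
At [[allegedly Rome] saw], [allegedly Rome] : <t,e> takes saw : t, giving e.
At [[[allegedly Rome] saw] runs], runs : <e,t> takes [[allegedly Rome] saw] : e, giving t.
At [[Kai tall] [[[allegedly Rome] saw] runs]], [Kai tall] : <t,<t,t>> takes [[[allegedly Rome] saw] runs] : t, giving <t,t>.

<t,t>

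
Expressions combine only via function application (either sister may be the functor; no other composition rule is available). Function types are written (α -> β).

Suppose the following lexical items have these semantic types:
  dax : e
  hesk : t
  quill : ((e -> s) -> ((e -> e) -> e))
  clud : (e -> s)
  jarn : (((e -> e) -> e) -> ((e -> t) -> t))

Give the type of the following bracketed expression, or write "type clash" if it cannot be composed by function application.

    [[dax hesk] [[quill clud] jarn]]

[dax hesk]: e with t — neither is a function whose domain matches the other; composition fails here.

type clash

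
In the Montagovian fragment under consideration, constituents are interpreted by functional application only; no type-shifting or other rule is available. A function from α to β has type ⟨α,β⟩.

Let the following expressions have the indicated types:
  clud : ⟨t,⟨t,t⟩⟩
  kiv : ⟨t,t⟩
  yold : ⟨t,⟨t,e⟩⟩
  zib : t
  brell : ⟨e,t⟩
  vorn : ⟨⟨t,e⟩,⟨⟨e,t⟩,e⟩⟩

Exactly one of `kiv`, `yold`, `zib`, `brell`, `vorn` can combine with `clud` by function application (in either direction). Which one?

kiv : ⟨t,t⟩ — does not combine with clud.
yold : ⟨t,⟨t,e⟩⟩ — does not combine with clud.
zib — combines: clud : ⟨t,⟨t,t⟩⟩ takes zib : t as argument, giving ⟨t,t⟩.
brell : ⟨e,t⟩ — does not combine with clud.
vorn : ⟨⟨t,e⟩,⟨⟨e,t⟩,e⟩⟩ — does not combine with clud.

zib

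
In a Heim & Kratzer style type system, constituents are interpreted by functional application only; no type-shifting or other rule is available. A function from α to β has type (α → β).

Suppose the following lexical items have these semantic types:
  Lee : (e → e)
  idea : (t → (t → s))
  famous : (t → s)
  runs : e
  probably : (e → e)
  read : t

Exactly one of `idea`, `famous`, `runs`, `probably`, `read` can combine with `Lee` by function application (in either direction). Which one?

idea : (t → (t → s)) — does not combine with Lee.
famous : (t → s) — does not combine with Lee.
runs — combines: Lee : (e → e) takes runs : e as argument, giving e.
probably : (e → e) — does not combine with Lee.
read : t — does not combine with Lee.

runs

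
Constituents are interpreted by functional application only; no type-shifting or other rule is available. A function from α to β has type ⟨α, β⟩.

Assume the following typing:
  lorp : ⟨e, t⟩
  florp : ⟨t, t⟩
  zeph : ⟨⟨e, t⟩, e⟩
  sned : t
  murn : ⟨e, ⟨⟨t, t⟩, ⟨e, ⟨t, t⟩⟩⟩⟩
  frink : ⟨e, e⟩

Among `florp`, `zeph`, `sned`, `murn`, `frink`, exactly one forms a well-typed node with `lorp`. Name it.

florp : ⟨t, t⟩ — neither side's domain matches the other.
zeph — combines: zeph : ⟨⟨e, t⟩, e⟩ takes lorp : ⟨e, t⟩ as argument, giving e.
sned : t — neither side's domain matches the other.
murn : ⟨e, ⟨⟨t, t⟩, ⟨e, ⟨t, t⟩⟩⟩⟩ — neither side's domain matches the other.
frink : ⟨e, e⟩ — neither side's domain matches the other.

zeph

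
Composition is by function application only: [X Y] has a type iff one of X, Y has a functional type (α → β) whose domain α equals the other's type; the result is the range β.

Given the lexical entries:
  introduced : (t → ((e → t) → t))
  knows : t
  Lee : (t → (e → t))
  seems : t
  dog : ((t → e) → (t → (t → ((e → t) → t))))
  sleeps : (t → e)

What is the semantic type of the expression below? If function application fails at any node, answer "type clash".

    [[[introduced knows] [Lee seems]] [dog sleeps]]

[introduced knows]: introduced is (t → ((e → t) → t)), knows is t; result ((e → t) → t).
[Lee seems]: Lee is (t → (e → t)), seems is t; result (e → t).
[[introduced knows] [Lee seems]]: [introduced knows] is ((e → t) → t), [Lee seems] is (e → t); result t.
[dog sleeps]: dog is ((t → e) → (t → (t → ((e → t) → t)))), sleeps is (t → e); result (t → (t → ((e → t) → t))).
[[[introduced knows] [Lee seems]] [dog sleeps]]: [dog sleeps] is (t → (t → ((e → t) → t))), [[introduced knows] [Lee seems]] is t; result (t → ((e → t) → t)).

(t → ((e → t) → t))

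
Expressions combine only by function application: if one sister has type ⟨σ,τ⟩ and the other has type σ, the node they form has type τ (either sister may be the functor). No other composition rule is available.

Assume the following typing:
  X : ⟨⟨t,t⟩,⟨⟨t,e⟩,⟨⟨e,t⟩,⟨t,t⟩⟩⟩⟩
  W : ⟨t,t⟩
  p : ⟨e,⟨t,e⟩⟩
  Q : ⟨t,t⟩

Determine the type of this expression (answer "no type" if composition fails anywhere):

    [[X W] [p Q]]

no type

At [X W], X : ⟨⟨t,t⟩,⟨⟨t,e⟩,⟨⟨e,t⟩,⟨t,t⟩⟩⟩⟩ takes W : ⟨t,t⟩, giving ⟨⟨t,e⟩,⟨⟨e,t⟩,⟨t,t⟩⟩⟩.
At [p Q]: neither ⟨e,⟨t,e⟩⟩ nor ⟨t,t⟩ can take the other as argument; the node is ill-typed.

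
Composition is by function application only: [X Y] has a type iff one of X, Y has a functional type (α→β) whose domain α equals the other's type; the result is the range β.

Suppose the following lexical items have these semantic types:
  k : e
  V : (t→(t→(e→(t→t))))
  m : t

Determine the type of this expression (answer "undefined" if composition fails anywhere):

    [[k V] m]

undefined

[k V]: e with (t→(t→(e→(t→t)))) — neither is a function whose domain matches the other; composition fails here.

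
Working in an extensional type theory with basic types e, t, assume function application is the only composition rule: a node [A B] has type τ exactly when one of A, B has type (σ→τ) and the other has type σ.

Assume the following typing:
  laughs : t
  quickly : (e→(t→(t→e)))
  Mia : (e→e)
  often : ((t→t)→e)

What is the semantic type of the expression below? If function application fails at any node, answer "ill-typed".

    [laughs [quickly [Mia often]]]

ill-typed

[Mia often]: (e→e) and ((t→t)→e) cannot combine by function application — type clash.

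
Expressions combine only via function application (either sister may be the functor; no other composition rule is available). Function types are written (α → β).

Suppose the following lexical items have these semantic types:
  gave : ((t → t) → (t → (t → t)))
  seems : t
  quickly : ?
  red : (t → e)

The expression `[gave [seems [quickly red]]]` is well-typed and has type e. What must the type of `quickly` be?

[gave [seems [quickly red]]] must have type e. The sister gave has type ((t → t) → (t → (t → t))); that is not a function onto e, so [seems [quickly red]] must be the functor, of type (((t → t) → (t → (t → t))) → e).
[seems [quickly red]] must have type (((t → t) → (t → (t → t))) → e). The sister seems has type t; that is not a function onto (((t → t) → (t → (t → t))) → e), so [quickly red] must be the functor, of type (t → (((t → t) → (t → (t → t))) → e)).
[quickly red] must have type (t → (((t → t) → (t → (t → t))) → e)). The sister red has type (t → e); that is not a function onto (t → (((t → t) → (t → (t → t))) → e)), so quickly must be the functor, of type ((t → e) → (t → (((t → t) → (t → (t → t))) → e))).

((t → e) → (t → (((t → t) → (t → (t → t))) → e)))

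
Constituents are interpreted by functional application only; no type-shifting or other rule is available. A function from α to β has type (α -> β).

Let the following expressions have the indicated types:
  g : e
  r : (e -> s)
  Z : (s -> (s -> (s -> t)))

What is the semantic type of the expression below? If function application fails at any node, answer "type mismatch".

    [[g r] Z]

(s -> (s -> t))

[g r]: functor r : (e -> s), argument g : e; result s.
[[g r] Z]: functor Z : (s -> (s -> (s -> t))), argument [g r] : s; result (s -> (s -> t)).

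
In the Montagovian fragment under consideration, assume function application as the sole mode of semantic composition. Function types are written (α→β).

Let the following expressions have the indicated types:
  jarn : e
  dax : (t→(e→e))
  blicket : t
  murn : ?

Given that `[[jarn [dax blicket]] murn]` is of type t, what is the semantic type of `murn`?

(e→t)

For [[jarn [dax blicket]] murn] to have type t with [jarn [dax blicket]] of type e, murn must be the function: murn : (e→t).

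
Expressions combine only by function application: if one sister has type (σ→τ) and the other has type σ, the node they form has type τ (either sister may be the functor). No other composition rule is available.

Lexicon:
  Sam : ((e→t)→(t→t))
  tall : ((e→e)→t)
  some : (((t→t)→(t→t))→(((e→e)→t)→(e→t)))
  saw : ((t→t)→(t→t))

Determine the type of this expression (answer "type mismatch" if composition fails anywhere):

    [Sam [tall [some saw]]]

[some saw]: functor some : (((t→t)→(t→t))→(((e→e)→t)→(e→t))), argument saw : ((t→t)→(t→t)); result (((e→e)→t)→(e→t)).
[tall [some saw]]: functor [some saw] : (((e→e)→t)→(e→t)), argument tall : ((e→e)→t); result (e→t).
[Sam [tall [some saw]]]: functor Sam : ((e→t)→(t→t)), argument [tall [some saw]] : (e→t); result (t→t).

(t→t)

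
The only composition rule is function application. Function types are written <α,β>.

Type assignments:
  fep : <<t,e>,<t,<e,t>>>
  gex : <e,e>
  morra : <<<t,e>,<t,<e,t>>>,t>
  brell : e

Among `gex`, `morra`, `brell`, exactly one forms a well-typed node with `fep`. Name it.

gex : <e,e> — no; fep wants <t,e>, and gex wants e.
morra — combines: morra : <<<t,e>,<t,<e,t>>>,t> takes fep : <<t,e>,<t,<e,t>>> as argument, giving t.
brell : e — no; fep wants <t,e>, and brell wants nothing (atomic).

morra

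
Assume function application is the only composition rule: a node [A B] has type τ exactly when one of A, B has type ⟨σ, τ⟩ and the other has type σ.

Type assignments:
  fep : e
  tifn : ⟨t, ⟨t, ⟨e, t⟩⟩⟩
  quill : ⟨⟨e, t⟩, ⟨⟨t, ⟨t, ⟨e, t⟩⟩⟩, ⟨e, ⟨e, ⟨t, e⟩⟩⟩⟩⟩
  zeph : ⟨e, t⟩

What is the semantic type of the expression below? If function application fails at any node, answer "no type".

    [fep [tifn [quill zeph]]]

⟨e, ⟨t, e⟩⟩

[quill zeph]: ⟨⟨e, t⟩, ⟨⟨t, ⟨t, ⟨e, t⟩⟩⟩, ⟨e, ⟨e, ⟨t, e⟩⟩⟩⟩⟩ applied to ⟨e, t⟩ yields ⟨⟨t, ⟨t, ⟨e, t⟩⟩⟩, ⟨e, ⟨e, ⟨t, e⟩⟩⟩⟩.
[tifn [quill zeph]]: ⟨⟨t, ⟨t, ⟨e, t⟩⟩⟩, ⟨e, ⟨e, ⟨t, e⟩⟩⟩⟩ applied to ⟨t, ⟨t, ⟨e, t⟩⟩⟩ yields ⟨e, ⟨e, ⟨t, e⟩⟩⟩.
[fep [tifn [quill zeph]]]: ⟨e, ⟨e, ⟨t, e⟩⟩⟩ applied to e yields ⟨e, ⟨t, e⟩⟩.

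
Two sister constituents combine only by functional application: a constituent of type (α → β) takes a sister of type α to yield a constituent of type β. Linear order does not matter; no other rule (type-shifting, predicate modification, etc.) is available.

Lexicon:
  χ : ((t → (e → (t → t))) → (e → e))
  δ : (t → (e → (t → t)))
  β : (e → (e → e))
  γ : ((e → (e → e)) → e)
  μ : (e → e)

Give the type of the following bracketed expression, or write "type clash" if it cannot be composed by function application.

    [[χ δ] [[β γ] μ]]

e

[χ δ]: ((t → (e → (t → t))) → (e → e)) applied to (t → (e → (t → t))) yields (e → e).
[β γ]: ((e → (e → e)) → e) applied to (e → (e → e)) yields e.
[[β γ] μ]: (e → e) applied to e yields e.
[[χ δ] [[β γ] μ]]: (e → e) applied to e yields e.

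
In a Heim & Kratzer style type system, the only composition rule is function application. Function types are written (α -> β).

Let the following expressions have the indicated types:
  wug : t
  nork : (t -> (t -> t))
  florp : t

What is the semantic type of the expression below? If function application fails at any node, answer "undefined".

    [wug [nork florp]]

[nork florp]: nork is (t -> (t -> t)), florp is t; result (t -> t).
[wug [nork florp]]: [nork florp] is (t -> t), wug is t; result t.

t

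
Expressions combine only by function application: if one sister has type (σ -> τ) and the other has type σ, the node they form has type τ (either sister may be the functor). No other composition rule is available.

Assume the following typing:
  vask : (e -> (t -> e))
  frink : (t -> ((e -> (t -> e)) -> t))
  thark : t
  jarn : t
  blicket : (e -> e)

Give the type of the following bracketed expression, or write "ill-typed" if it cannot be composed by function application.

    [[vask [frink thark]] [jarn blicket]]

[frink thark]: functor frink : (t -> ((e -> (t -> e)) -> t)), argument thark : t; result ((e -> (t -> e)) -> t).
[vask [frink thark]]: functor [frink thark] : ((e -> (t -> e)) -> t), argument vask : (e -> (t -> e)); result t.
At [jarn blicket]: neither t nor (e -> e) can take the other as argument; the node is ill-typed.

ill-typed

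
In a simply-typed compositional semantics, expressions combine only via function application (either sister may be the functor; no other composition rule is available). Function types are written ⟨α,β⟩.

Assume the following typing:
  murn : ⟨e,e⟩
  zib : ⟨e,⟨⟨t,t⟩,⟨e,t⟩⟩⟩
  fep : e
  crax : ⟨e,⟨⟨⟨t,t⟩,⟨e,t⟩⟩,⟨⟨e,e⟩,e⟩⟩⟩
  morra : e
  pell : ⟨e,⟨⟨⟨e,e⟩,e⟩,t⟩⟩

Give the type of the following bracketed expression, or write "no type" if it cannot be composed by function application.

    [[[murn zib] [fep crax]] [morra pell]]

no type

At [murn zib]: neither ⟨e,e⟩ nor ⟨e,⟨⟨t,t⟩,⟨e,t⟩⟩⟩ can take the other as argument; the node is ill-typed.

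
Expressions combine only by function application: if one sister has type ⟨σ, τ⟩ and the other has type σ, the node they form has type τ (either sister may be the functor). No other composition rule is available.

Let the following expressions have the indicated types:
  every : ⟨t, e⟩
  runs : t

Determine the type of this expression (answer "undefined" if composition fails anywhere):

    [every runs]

e

[every runs] — every of type ⟨t, e⟩ combines with runs of type t: type e.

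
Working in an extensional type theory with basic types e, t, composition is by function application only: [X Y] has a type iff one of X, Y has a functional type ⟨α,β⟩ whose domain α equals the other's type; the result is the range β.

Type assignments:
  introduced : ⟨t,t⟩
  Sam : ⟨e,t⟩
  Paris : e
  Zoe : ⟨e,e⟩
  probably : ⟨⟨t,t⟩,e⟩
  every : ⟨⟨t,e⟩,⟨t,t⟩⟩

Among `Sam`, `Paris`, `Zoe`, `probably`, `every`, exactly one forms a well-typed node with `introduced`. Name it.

Sam : ⟨e,t⟩ — no; introduced wants t, and Sam wants e.
Paris : e — no; introduced wants t, and Paris wants nothing (atomic).
Zoe : ⟨e,e⟩ — no; introduced wants t, and Zoe wants e.
probably — combines: probably : ⟨⟨t,t⟩,e⟩ takes introduced : ⟨t,t⟩ as argument, giving e.
every : ⟨⟨t,e⟩,⟨t,t⟩⟩ — no; introduced wants t, and every wants ⟨t,e⟩.

probably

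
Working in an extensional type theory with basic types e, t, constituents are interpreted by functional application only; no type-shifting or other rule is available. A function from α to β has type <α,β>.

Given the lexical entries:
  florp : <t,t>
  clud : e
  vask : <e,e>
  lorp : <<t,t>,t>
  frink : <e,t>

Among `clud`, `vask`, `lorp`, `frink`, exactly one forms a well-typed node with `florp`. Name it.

lorp

clud : e — florp needs t; clud needs nothing (atomic); neither fits.
vask : <e,e> — florp needs t; vask needs e; neither fits.
lorp — combines: lorp : <<t,t>,t> takes florp : <t,t> as argument, giving t.
frink : <e,t> — florp needs t; frink needs e; neither fits.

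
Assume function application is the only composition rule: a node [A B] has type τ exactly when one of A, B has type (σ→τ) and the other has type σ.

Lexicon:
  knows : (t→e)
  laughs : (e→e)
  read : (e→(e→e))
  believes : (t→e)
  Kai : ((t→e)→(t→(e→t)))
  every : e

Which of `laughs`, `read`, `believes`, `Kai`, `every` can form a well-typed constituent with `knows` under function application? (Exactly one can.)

Kai

laughs : (e→e) — does not combine with knows.
read : (e→(e→e)) — does not combine with knows.
believes : (t→e) — does not combine with knows.
Kai — combines: Kai : ((t→e)→(t→(e→t))) takes knows : (t→e) as argument, giving (t→(e→t)).
every : e — does not combine with knows.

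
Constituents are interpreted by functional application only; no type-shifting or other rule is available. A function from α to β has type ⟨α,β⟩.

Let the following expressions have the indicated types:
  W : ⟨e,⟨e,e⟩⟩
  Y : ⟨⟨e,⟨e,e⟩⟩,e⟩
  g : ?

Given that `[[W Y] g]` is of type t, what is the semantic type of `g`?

⟨e,t⟩

[[W Y] g] must have type t. The sister [W Y] has type e; that is not a function onto t, so g must be the functor, of type ⟨e,t⟩.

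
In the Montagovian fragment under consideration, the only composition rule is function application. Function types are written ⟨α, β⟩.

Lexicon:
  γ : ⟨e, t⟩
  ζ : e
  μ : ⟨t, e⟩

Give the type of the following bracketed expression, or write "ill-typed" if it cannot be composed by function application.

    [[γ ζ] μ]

e

[γ ζ]: ⟨e, t⟩ applied to e yields t.
[[γ ζ] μ]: ⟨t, e⟩ applied to t yields e.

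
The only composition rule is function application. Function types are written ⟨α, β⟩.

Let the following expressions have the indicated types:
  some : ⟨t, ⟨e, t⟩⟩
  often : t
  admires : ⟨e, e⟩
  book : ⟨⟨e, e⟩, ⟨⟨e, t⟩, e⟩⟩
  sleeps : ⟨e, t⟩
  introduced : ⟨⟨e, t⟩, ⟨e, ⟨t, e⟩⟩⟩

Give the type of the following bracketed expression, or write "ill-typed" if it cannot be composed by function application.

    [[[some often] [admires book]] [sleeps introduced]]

⟨t, e⟩

[some often] — some of type ⟨t, ⟨e, t⟩⟩ combines with often of type t: type ⟨e, t⟩.
[admires book] — book of type ⟨⟨e, e⟩, ⟨⟨e, t⟩, e⟩⟩ combines with admires of type ⟨e, e⟩: type ⟨⟨e, t⟩, e⟩.
[[some often] [admires book]] — [admires book] of type ⟨⟨e, t⟩, e⟩ combines with [some often] of type ⟨e, t⟩: type e.
[sleeps introduced] — introduced of type ⟨⟨e, t⟩, ⟨e, ⟨t, e⟩⟩⟩ combines with sleeps of type ⟨e, t⟩: type ⟨e, ⟨t, e⟩⟩.
[[[some often] [admires book]] [sleeps introduced]] — [sleeps introduced] of type ⟨e, ⟨t, e⟩⟩ combines with [[some often] [admires book]] of type e: type ⟨t, e⟩.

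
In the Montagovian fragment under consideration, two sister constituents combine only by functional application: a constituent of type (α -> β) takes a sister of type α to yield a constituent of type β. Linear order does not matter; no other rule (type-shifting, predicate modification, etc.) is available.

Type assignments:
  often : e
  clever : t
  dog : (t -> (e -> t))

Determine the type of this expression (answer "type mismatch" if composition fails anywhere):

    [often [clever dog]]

[clever dog]: functor dog : (t -> (e -> t)), argument clever : t; result (e -> t).
[often [clever dog]]: functor [clever dog] : (e -> t), argument often : e; result t.

t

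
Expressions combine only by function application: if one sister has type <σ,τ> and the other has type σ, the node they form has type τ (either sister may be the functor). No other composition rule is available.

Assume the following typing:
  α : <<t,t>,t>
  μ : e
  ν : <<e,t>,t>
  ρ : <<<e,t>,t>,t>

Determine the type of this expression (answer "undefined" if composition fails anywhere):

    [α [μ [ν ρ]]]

undefined

[ν ρ]: <<<e,t>,t>,t> applied to <<e,t>,t> yields t.
[μ [ν ρ]]: e with t — neither is a function whose domain matches the other; composition fails here.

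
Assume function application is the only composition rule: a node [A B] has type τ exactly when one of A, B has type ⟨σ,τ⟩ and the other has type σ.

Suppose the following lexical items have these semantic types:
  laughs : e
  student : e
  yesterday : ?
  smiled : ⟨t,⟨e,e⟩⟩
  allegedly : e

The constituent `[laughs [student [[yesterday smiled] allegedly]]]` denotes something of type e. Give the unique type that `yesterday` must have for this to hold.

[laughs [student [[yesterday smiled] allegedly]]] must have type e. The sister laughs has type e; that is not a function onto e, so [student [[yesterday smiled] allegedly]] must be the functor, of type ⟨e,e⟩.
[student [[yesterday smiled] allegedly]] must have type ⟨e,e⟩. The sister student has type e; that is not a function onto ⟨e,e⟩, so [[yesterday smiled] allegedly] must be the functor, of type ⟨e,⟨e,e⟩⟩.
[[yesterday smiled] allegedly] must have type ⟨e,⟨e,e⟩⟩. The sister allegedly has type e; that is not a function onto ⟨e,⟨e,e⟩⟩, so [yesterday smiled] must be the functor, of type ⟨e,⟨e,⟨e,e⟩⟩⟩.
[yesterday smiled] must have type ⟨e,⟨e,⟨e,e⟩⟩⟩. The sister smiled has type ⟨t,⟨e,e⟩⟩; that is not a function onto ⟨e,⟨e,⟨e,e⟩⟩⟩, so yesterday must be the functor, of type ⟨⟨t,⟨e,e⟩⟩,⟨e,⟨e,⟨e,e⟩⟩⟩⟩.

⟨⟨t,⟨e,e⟩⟩,⟨e,⟨e,⟨e,e⟩⟩⟩⟩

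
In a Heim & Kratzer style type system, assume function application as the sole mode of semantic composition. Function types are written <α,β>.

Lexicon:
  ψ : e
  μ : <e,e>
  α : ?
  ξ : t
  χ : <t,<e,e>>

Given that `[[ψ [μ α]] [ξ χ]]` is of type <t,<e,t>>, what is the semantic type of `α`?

[[ψ [μ α]] [ξ χ]] is required to be <t,<e,t>>. [ξ χ] : <e,e> cannot yield <t,<e,t>> as functor, so [ψ [μ α]] : <<e,e>,<t,<e,t>>>.
[ψ [μ α]] is required to be <<e,e>,<t,<e,t>>>. ψ : e cannot yield <<e,e>,<t,<e,t>>> as functor, so [μ α] : <e,<<e,e>,<t,<e,t>>>>.
[μ α] is required to be <e,<<e,e>,<t,<e,t>>>>. μ : <e,e> cannot yield <e,<<e,e>,<t,<e,t>>>> as functor, so α : <<e,e>,<e,<<e,e>,<t,<e,t>>>>>.

<<e,e>,<e,<<e,e>,<t,<e,t>>>>>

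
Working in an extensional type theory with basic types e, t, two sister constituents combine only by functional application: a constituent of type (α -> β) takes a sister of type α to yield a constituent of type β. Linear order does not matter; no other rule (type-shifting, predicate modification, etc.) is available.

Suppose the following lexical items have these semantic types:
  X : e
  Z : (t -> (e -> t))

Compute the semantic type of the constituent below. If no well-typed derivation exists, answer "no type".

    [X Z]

no type

[X Z]: e and (t -> (e -> t)) cannot combine by function application — type clash.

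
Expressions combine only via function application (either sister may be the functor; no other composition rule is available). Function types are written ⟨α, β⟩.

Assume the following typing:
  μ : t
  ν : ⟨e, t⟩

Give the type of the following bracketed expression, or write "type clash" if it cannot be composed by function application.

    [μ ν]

type clash

[μ ν]: t and ⟨e, t⟩ cannot combine by function application — type clash.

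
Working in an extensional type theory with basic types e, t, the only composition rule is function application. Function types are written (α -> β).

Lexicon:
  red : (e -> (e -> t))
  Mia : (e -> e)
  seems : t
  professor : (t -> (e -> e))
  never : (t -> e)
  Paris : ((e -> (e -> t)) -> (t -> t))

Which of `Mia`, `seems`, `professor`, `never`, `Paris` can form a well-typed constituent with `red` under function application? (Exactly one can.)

Paris

Mia : (e -> e) — red needs e; Mia needs e; neither fits.
seems : t — red needs e; seems needs nothing (atomic); neither fits.
professor : (t -> (e -> e)) — red needs e; professor needs t; neither fits.
never : (t -> e) — red needs e; never needs t; neither fits.
Paris — combines: Paris : ((e -> (e -> t)) -> (t -> t)) takes red : (e -> (e -> t)) as argument, giving (t -> t).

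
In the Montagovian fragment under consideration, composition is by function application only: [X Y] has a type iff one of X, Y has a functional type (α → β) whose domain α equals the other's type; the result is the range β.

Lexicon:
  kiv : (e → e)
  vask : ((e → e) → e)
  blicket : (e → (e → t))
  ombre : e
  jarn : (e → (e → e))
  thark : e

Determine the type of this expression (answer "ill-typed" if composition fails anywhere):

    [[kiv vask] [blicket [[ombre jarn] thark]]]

[kiv vask]: vask is ((e → e) → e), kiv is (e → e); result e.
[ombre jarn]: jarn is (e → (e → e)), ombre is e; result (e → e).
[[ombre jarn] thark]: [ombre jarn] is (e → e), thark is e; result e.
[blicket [[ombre jarn] thark]]: blicket is (e → (e → t)), [[ombre jarn] thark] is e; result (e → t).
[[kiv vask] [blicket [[ombre jarn] thark]]]: [blicket [[ombre jarn] thark]] is (e → t), [kiv vask] is e; result t.

t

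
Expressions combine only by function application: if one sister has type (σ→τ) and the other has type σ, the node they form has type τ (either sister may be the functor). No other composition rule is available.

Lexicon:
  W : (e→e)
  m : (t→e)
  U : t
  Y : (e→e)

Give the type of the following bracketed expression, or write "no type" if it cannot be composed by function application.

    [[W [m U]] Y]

e

At [m U], m : (t→e) takes U : t, giving e.
At [W [m U]], W : (e→e) takes [m U] : e, giving e.
At [[W [m U]] Y], Y : (e→e) takes [W [m U]] : e, giving e.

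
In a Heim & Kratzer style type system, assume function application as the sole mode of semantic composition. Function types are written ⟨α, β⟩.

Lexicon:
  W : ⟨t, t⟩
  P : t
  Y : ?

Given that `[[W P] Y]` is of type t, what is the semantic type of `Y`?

[[W P] Y] is required to be t. [W P] : t cannot yield t as functor, so Y : ⟨t, t⟩.

⟨t, t⟩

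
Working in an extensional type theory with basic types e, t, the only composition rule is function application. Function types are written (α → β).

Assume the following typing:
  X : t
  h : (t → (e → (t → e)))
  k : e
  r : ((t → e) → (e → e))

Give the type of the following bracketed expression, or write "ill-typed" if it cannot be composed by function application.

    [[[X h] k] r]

[X h]: h is (t → (e → (t → e))), X is t; result (e → (t → e)).
[[X h] k]: [X h] is (e → (t → e)), k is e; result (t → e).
[[[X h] k] r]: r is ((t → e) → (e → e)), [[X h] k] is (t → e); result (e → e).

(e → e)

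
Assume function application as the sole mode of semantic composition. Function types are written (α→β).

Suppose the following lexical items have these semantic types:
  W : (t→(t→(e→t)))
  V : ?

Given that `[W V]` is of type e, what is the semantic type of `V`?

[W V] must have type e. The sister W has type (t→(t→(e→t))); that is not a function onto e, so V must be the functor, of type ((t→(t→(e→t)))→e).

((t→(t→(e→t)))→e)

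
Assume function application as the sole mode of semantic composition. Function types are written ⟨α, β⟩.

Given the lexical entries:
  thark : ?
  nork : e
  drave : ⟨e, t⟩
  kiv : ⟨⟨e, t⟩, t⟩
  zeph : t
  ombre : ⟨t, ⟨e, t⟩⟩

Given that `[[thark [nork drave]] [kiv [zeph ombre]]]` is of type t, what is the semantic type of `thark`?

⟨t, ⟨t, t⟩⟩

[[thark [nork drave]] [kiv [zeph ombre]]] is required to be t. [kiv [zeph ombre]] : t cannot yield t as functor, so [thark [nork drave]] : ⟨t, t⟩.
[thark [nork drave]] is required to be ⟨t, t⟩. [nork drave] : t cannot yield ⟨t, t⟩ as functor, so thark : ⟨t, ⟨t, t⟩⟩.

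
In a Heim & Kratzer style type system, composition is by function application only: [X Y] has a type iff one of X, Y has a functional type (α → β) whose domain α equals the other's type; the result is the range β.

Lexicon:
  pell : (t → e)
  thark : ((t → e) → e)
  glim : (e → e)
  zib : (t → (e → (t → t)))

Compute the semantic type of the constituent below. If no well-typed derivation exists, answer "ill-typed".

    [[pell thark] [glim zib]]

ill-typed

[pell thark]: thark is ((t → e) → e), pell is (t → e); result e.
At [glim zib]: neither (e → e) nor (t → (e → (t → t))) can take the other as argument; the node is ill-typed.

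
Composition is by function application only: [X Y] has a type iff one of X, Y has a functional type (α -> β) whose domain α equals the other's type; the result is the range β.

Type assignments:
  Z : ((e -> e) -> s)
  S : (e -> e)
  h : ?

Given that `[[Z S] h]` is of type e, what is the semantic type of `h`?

(s -> e)

[[Z S] h] is required to be e. [Z S] : s cannot yield e as functor, so h : (s -> e).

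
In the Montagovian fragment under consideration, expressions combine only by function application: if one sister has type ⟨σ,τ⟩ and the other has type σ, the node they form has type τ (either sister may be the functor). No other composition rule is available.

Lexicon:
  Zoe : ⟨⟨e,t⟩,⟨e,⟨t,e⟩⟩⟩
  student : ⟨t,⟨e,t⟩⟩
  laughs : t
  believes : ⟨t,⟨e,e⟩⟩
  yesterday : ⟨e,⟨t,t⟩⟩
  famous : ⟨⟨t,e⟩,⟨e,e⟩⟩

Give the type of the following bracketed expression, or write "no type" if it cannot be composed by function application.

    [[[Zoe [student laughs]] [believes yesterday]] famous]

At [student laughs], student : ⟨t,⟨e,t⟩⟩ takes laughs : t, giving ⟨e,t⟩.
At [Zoe [student laughs]], Zoe : ⟨⟨e,t⟩,⟨e,⟨t,e⟩⟩⟩ takes [student laughs] : ⟨e,t⟩, giving ⟨e,⟨t,e⟩⟩.
[believes yesterday]: ⟨t,⟨e,e⟩⟩ with ⟨e,⟨t,t⟩⟩ — neither is a function whose domain matches the other; composition fails here.

no type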